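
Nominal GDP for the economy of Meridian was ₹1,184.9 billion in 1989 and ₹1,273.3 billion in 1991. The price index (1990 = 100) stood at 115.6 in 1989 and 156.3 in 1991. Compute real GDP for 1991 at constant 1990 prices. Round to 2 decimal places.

Real GDP = Nominal / (price index/100) = 1273.3 / 1.563 = 814.65.

₹814.65 billion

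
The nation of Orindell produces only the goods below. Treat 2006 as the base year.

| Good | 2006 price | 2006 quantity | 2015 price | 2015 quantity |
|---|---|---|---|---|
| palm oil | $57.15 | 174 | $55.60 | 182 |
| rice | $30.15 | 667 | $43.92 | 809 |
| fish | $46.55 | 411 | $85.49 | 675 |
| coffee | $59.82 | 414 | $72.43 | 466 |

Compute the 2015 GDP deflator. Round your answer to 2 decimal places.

145.72

Nominal GDP 2015 = 55.60·182 + 43.92·809 + 85.49·675 + 72.43·466 = 137108.61.
Real GDP 2015 (at 2006 prices) = 57.15·182 + 30.15·809 + 46.55·675 + 59.82·466 = 94090.02.
Deflator = Nominal/Real × 100 = 137108.61/94090.02 × 100 = 145.721.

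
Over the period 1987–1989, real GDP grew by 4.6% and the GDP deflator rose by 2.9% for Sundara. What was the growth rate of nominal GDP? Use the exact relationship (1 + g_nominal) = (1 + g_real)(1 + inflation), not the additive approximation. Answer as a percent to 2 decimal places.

7.63%

(1 + g_nom) = (1 + g_real)(1 + π) = 1.0460 × 1.0290 = 1.07633.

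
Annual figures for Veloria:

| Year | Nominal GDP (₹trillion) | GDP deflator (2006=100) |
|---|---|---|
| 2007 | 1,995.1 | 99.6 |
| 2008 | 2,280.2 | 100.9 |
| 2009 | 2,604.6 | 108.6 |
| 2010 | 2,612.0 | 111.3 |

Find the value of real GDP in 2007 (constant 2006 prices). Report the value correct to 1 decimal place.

Real GDP 2007 = 1995.1 / 0.996 = 2003.11.

₹2,003.1 trillion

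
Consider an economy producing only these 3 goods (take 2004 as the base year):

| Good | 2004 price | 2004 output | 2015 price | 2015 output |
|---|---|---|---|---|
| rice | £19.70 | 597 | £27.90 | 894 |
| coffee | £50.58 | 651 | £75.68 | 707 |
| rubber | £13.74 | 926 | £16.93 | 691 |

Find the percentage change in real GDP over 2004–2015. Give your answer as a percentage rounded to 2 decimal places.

9.50%

Real GDP 2004 = Nominal GDP 2004 = 19.70·597 + 50.58·651 + 13.74·926 = 57411.72.
Real GDP 2015 (at 2004 prices) = 19.70·894 + 50.58·707 + 13.74·691 = 62866.20.
Real growth = 62866.20/57411.72 − 1 = 0.0950.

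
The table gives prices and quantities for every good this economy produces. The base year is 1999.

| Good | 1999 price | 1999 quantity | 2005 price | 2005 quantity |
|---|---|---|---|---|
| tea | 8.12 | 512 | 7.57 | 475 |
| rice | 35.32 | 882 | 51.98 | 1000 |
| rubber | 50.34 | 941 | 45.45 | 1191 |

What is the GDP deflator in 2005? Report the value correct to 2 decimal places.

110.67

Nominal GDP 2005 = 7.57·475 + 51.98·1000 + 45.45·1191 = 109706.70.
Real GDP 2005 (at 1999 prices) = 8.12·475 + 35.32·1000 + 50.34·1191 = 99131.94.
Deflator = Nominal/Real × 100 = 109706.70/99131.94 × 100 = 110.667.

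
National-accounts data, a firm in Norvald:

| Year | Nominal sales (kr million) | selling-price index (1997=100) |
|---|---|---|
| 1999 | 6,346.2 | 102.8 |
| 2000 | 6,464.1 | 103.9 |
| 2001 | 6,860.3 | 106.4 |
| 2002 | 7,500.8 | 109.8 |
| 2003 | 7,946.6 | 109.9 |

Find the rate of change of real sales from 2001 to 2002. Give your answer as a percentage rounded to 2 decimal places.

5.95%

Real sales 2001 = 6860.3/1.064 = 6447.65.
Real sales 2002 = 7500.8/1.098 = 6831.33.
Change = 6831.33/6447.65 − 1 = 0.0595.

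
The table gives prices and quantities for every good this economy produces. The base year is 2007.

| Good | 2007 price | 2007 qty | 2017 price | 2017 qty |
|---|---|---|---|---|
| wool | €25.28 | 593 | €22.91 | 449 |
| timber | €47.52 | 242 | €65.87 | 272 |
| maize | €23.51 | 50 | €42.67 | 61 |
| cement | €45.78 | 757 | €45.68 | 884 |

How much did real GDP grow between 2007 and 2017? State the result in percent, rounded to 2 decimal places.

Real GDP 2007 = Nominal GDP 2007 = 25.28·593 + 47.52·242 + 23.51·50 + 45.78·757 = 62321.84.
Real GDP 2017 (at 2007 prices) = 25.28·449 + 47.52·272 + 23.51·61 + 45.78·884 = 66179.79.
Real growth = 66179.79/62321.84 − 1 = 0.0619.

6.19%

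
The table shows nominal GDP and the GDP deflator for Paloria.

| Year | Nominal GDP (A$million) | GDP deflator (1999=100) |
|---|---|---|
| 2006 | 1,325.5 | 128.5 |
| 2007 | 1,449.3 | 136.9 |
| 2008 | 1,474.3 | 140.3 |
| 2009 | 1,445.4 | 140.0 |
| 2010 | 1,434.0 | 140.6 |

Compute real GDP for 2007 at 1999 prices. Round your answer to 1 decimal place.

A$1,058.7 million

Real GDP 2007 = 1449.3 / 1.369 = 1058.66.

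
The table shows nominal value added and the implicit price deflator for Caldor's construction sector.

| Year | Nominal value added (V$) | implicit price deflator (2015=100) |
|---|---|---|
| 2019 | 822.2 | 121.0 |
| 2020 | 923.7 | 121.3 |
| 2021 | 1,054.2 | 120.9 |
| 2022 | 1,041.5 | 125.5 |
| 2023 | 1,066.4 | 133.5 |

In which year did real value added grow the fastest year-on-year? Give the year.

2020: real = 923.7/1.213 = 761.50; growth vs 2019 (679.50) = 12.07%.
2021: real = 1054.2/1.209 = 871.96; growth vs 2020 (761.50) = 14.51%.
2022: real = 1041.5/1.255 = 829.88; growth vs 2021 (871.96) = -4.83%.
2023: real = 1066.4/1.335 = 798.80; growth vs 2022 (829.88) = -3.75%.

2021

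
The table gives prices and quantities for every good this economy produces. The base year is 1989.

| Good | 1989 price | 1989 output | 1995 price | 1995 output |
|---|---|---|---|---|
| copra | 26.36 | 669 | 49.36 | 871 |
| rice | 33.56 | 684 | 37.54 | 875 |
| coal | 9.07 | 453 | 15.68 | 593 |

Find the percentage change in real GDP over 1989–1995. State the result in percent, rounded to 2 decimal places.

Real GDP 1989 = Nominal GDP 1989 = 26.36·669 + 33.56·684 + 9.07·453 = 44698.59.
Real GDP 1995 (at 1989 prices) = 26.36·871 + 33.56·875 + 9.07·593 = 57703.07.
Real growth = 57703.07/44698.59 − 1 = 0.2909.

29.09%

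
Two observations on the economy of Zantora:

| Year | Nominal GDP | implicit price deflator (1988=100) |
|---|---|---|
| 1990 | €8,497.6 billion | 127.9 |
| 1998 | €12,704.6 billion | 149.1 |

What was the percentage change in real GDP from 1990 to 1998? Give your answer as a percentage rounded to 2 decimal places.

28.25%

Deflate each year: 1990 → 8497.6/1.279 = 6643.94; 1998 → 12704.6/1.491 = 8520.86.
So real GDP changed by 8520.86/6643.94 − 1 = 0.2825, i.e. 28.25%.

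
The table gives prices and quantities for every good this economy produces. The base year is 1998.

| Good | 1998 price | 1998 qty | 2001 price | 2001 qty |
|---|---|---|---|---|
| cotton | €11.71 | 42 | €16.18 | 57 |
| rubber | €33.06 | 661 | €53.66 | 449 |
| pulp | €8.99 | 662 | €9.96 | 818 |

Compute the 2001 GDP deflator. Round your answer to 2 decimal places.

145.04

Nominal GDP 2001 = 16.18·57 + 53.66·449 + 9.96·818 = 33162.88.
Real GDP 2001 (at 1998 prices) = 11.71·57 + 33.06·449 + 8.99·818 = 22865.23.
Deflator = Nominal/Real × 100 = 33162.88/22865.23 × 100 = 145.036.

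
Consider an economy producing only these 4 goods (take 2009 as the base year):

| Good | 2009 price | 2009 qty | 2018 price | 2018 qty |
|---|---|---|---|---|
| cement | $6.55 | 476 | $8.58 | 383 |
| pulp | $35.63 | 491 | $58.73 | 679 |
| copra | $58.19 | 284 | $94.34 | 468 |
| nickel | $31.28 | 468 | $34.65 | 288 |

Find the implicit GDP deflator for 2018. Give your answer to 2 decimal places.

Nominal GDP 2018 = 8.58·383 + 58.73·679 + 94.34·468 + 34.65·288 = 97294.13.
Real GDP 2018 (at 2009 prices) = 6.55·383 + 35.63·679 + 58.19·468 + 31.28·288 = 62942.98.
Deflator = Nominal/Real × 100 = 97294.13/62942.98 × 100 = 154.575.

154.58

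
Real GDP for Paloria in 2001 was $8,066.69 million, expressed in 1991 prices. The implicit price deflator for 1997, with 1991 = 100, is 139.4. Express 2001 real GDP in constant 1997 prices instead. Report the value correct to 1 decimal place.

$11,245.0 million

Real GDP in 1997 prices = Real GDP in 1991 prices × (P_1997/P_1991) = 8066.69 × 1.394 = 11244.97.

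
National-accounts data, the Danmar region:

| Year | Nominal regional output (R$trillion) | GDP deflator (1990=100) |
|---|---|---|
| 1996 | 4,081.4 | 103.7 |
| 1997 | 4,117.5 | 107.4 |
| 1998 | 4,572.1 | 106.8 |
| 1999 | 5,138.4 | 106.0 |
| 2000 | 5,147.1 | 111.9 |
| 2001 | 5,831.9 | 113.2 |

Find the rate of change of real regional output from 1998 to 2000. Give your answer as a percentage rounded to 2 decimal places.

7.45%

Real regional output 1998 = 4572.1/1.068 = 4280.99.
Real regional output 2000 = 5147.1/1.119 = 4599.73.
Change = 4599.73/4280.99 − 1 = 0.0745.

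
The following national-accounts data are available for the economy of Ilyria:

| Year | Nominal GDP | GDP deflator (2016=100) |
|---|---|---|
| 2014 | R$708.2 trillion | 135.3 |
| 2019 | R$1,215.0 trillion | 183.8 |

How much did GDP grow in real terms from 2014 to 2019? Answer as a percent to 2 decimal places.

Deflate each year: 2014 → 708.2/1.353 = 523.43; 2019 → 1215.0/1.838 = 661.04.
So real GDP changed by 661.04/523.43 − 1 = 0.2629, i.e. 26.29%.

26.29%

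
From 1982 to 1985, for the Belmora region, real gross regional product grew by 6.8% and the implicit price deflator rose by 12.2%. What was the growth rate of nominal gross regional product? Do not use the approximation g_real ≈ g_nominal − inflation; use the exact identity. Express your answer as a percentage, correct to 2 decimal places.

19.83%

(1 + g_nom) = (1 + g_real)(1 + π) = 1.0680 × 1.1220 = 1.19830.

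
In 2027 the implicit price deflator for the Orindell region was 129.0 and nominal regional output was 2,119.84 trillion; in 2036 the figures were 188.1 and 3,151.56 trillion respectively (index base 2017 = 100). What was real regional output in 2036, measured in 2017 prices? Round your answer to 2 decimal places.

1,675.47 trillion

Real regional output = Nominal / (implicit price deflator/100) = 3151.56 / 1.881 = 1675.47.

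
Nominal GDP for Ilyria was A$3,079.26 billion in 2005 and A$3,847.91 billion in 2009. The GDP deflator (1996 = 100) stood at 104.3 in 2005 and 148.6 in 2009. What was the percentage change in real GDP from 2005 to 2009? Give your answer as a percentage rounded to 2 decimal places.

-12.29%

Deflate each year: 2005 → 3079.26/1.043 = 2952.31; 2009 → 3847.91/1.486 = 2589.44.
So real GDP changed by 2589.44/2952.31 − 1 = -0.1229, i.e. -12.29%.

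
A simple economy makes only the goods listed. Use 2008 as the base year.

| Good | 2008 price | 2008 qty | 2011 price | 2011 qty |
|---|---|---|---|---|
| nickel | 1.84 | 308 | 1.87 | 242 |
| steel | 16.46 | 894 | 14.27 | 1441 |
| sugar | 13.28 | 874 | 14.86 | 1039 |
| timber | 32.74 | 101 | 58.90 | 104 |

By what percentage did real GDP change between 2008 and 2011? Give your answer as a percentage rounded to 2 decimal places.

Real GDP 2008 = Nominal GDP 2008 = 1.84·308 + 16.46·894 + 13.28·874 + 32.74·101 = 30195.42.
Real GDP 2011 (at 2008 prices) = 1.84·242 + 16.46·1441 + 13.28·1039 + 32.74·104 = 41367.02.
Real growth = 41367.02/30195.42 − 1 = 0.3700.

37.00%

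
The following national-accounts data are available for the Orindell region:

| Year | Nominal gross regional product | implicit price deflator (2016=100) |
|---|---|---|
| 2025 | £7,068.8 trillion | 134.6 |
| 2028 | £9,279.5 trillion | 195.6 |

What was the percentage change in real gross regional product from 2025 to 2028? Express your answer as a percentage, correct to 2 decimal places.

Deflate each year: 2025 → 7068.8/1.346 = 5251.71; 2028 → 9279.5/1.956 = 4744.12.
So real gross regional product changed by 4744.12/5251.71 − 1 = -0.0967, i.e. -9.67%.

-9.67%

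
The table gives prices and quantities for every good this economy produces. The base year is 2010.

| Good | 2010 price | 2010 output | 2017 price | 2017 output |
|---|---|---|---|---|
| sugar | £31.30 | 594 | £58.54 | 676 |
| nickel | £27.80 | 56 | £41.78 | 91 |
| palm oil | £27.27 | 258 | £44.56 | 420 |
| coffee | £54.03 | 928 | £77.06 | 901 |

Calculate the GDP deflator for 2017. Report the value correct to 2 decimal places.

156.90

Nominal GDP 2017 = 58.54·676 + 41.78·91 + 44.56·420 + 77.06·901 = 131521.28.
Real GDP 2017 (at 2010 prices) = 31.30·676 + 27.80·91 + 27.27·420 + 54.03·901 = 83823.03.
Deflator = Nominal/Real × 100 = 131521.28/83823.03 × 100 = 156.904.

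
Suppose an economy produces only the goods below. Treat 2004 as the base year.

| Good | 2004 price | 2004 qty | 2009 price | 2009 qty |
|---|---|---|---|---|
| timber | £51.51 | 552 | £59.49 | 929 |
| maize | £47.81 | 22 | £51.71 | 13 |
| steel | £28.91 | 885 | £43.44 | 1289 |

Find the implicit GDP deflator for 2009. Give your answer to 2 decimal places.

130.55

Nominal GDP 2009 = 59.49·929 + 51.71·13 + 43.44·1289 = 111932.60.
Real GDP 2009 (at 2004 prices) = 51.51·929 + 47.81·13 + 28.91·1289 = 85739.31.
Deflator = Nominal/Real × 100 = 111932.60/85739.31 × 100 = 130.550.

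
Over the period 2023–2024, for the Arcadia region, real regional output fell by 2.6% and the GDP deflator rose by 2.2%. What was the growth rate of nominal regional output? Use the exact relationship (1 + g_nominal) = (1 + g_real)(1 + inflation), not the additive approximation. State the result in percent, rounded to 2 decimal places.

-0.46%

(1 + g_nom) = (1 + g_real)(1 + π) = 0.9740 × 1.0220 = 0.99543.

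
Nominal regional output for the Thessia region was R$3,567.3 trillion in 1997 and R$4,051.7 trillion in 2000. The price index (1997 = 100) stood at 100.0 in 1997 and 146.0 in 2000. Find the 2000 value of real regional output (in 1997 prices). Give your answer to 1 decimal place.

R$2,775.1 trillion

Real regional output = Nominal / (price index/100) = 4051.7 / 1.460 = 2775.14.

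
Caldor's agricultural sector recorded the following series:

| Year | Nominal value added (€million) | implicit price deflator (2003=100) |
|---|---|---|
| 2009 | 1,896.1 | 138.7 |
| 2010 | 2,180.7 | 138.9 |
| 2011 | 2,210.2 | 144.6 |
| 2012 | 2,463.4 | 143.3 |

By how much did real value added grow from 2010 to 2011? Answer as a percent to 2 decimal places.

-2.64%

Real value added 2010 = 2180.7/1.389 = 1569.98.
Real value added 2011 = 2210.2/1.446 = 1528.49.
Change = 1528.49/1569.98 − 1 = -0.0264.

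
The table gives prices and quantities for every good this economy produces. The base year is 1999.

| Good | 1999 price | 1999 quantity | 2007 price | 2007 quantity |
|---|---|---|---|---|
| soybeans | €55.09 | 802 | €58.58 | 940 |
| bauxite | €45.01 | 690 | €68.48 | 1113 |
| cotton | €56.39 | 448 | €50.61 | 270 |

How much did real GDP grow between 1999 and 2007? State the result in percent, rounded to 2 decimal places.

Real GDP 1999 = Nominal GDP 1999 = 55.09·802 + 45.01·690 + 56.39·448 = 100501.80.
Real GDP 2007 (at 1999 prices) = 55.09·940 + 45.01·1113 + 56.39·270 = 117106.03.
Real growth = 117106.03/100501.80 − 1 = 0.1652.

16.52%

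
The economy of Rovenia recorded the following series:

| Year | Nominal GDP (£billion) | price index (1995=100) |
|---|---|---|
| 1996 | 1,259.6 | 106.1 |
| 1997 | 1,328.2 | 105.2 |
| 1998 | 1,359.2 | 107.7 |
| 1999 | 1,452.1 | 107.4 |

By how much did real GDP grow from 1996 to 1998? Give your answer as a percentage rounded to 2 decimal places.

6.30%

Real GDP 1996 = 1259.6/1.061 = 1187.18.
Real GDP 1998 = 1359.2/1.077 = 1262.02.
Change = 1262.02/1187.18 − 1 = 0.0630.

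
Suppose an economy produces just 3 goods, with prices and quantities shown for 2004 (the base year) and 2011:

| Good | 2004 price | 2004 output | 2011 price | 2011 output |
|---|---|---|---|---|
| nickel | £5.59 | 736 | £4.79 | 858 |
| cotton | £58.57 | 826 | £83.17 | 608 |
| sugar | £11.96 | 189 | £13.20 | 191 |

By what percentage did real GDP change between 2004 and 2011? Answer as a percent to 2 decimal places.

-22.03%

Real GDP 2004 = Nominal GDP 2004 = 5.59·736 + 58.57·826 + 11.96·189 = 54753.50.
Real GDP 2011 (at 2004 prices) = 5.59·858 + 58.57·608 + 11.96·191 = 42691.14.
Real growth = 42691.14/54753.50 − 1 = -0.2203.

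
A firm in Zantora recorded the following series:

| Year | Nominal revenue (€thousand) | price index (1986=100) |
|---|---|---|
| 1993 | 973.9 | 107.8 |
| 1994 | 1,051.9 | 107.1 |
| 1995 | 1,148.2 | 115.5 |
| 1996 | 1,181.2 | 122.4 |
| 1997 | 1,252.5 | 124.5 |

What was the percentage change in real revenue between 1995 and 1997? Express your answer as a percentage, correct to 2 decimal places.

Real revenue 1995 = 1148.2/1.155 = 994.11.
Real revenue 1997 = 1252.5/1.245 = 1006.02.
Change = 1006.02/994.11 − 1 = 0.0120.

1.20%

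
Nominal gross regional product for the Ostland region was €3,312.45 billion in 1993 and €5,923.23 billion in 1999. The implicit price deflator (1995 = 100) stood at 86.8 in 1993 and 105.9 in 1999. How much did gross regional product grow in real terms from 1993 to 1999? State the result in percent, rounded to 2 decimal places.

46.57%

Deflate each year: 1993 → 3312.45/0.868 = 3816.19; 1999 → 5923.23/1.059 = 5593.23.
So real gross regional product changed by 5593.23/3816.19 − 1 = 0.4657, i.e. 46.57%.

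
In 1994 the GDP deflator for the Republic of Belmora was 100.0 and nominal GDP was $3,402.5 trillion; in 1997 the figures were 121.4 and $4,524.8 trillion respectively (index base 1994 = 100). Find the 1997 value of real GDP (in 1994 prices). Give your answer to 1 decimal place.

$3,727.2 trillion

Real GDP = Nominal / (GDP deflator/100) = 4524.8 / 1.214 = 3727.18.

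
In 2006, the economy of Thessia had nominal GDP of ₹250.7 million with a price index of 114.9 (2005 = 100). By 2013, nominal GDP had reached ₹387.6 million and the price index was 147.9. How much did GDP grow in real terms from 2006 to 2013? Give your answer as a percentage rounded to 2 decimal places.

20.11%

Deflate each year: 2006 → 250.7/1.149 = 218.19; 2013 → 387.6/1.479 = 262.07.
So real GDP changed by 262.07/218.19 − 1 = 0.2011, i.e. 20.11%.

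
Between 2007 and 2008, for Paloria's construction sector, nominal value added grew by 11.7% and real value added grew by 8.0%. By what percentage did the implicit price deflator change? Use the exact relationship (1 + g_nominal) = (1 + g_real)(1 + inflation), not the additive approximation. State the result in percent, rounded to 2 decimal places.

3.43%

(1 + g_nom) = (1 + g_real)(1 + π), so π = 1.1170 / 1.0800 − 1 = 0.03426.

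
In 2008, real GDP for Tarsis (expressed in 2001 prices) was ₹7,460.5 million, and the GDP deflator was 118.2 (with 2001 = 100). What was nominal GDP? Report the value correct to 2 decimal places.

Nominal GDP = Real × (GDP deflator/100) = 7460.5 × 1.182 = 8818.31.

₹8,818.31 million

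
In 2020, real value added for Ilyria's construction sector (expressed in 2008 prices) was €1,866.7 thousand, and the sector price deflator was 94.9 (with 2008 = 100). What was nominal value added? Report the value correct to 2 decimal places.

Nominal value added = Real × (sector price deflator/100) = 1866.7 × 0.949 = 1771.50.

€1,771.50 thousand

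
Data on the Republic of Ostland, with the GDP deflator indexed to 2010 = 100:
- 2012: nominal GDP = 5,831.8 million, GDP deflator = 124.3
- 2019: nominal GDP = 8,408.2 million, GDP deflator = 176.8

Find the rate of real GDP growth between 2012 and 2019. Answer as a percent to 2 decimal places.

1.37%

Deflate each year: 2012 → 5831.8/1.243 = 4691.71; 2019 → 8408.2/1.768 = 4755.77.
So real GDP changed by 4755.77/4691.71 − 1 = 0.0137, i.e. 1.37%.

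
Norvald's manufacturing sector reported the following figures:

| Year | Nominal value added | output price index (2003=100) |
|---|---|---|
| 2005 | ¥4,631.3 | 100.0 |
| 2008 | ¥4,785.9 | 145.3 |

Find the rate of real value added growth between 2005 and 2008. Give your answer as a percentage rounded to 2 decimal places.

Deflate each year: 2005 → 4631.3/1.000 = 4631.30; 2008 → 4785.9/1.453 = 3293.81.
So real value added changed by 3293.81/4631.30 − 1 = -0.2888, i.e. -28.88%.

-28.88%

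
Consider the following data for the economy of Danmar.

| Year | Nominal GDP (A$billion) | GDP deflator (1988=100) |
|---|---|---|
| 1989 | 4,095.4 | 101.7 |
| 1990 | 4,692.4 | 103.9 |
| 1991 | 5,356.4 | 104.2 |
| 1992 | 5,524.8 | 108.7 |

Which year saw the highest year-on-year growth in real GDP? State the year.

1991

1990: real = 4692.4/1.039 = 4516.27; growth vs 1989 (4026.94) = 12.15%.
1991: real = 5356.4/1.042 = 5140.50; growth vs 1990 (4516.27) = 13.82%.
1992: real = 5524.8/1.087 = 5082.61; growth vs 1991 (5140.50) = -1.13%.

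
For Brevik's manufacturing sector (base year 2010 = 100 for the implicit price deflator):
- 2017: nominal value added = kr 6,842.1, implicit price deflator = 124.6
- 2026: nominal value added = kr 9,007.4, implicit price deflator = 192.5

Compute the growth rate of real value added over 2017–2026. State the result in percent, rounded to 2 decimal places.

Real value added 2017 = 6842.1 / 1.246 = 5491.25.
Real value added 2026 = 9007.4 / 1.925 = 4679.17.
Real growth = 4679.17 / 5491.25 − 1 = -0.1479.

-14.79%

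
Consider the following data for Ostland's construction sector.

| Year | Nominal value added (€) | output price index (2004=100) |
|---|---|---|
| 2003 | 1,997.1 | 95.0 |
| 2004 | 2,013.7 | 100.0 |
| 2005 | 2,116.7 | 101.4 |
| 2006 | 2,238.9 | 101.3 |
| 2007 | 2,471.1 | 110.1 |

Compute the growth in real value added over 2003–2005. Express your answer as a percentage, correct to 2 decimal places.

-0.70%

Real value added 2003 = 1997.1/0.950 = 2102.21.
Real value added 2005 = 2116.7/1.014 = 2087.48.
Change = 2087.48/2102.21 − 1 = -0.0070.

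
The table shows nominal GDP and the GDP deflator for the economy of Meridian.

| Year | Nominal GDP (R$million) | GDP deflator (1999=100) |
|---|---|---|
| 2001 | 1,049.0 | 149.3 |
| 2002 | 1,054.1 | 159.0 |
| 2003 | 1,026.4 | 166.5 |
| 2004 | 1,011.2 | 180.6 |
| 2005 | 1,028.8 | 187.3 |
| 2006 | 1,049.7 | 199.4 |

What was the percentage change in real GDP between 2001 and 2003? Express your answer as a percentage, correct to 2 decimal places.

-12.26%

Real GDP 2001 = 1049.0/1.493 = 702.61.
Real GDP 2003 = 1026.4/1.665 = 616.46.
Change = 616.46/702.61 − 1 = -0.1226.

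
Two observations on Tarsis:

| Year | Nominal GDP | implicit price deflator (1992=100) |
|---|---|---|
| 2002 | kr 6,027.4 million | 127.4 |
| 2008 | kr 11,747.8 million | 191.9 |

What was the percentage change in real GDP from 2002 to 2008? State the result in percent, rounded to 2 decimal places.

29.40%

Real GDP 2002 = 6027.4 / 1.274 = 4731.08.
Real GDP 2008 = 11747.8 / 1.919 = 6121.83.
Real growth = 6121.83 / 4731.08 − 1 = 0.2940.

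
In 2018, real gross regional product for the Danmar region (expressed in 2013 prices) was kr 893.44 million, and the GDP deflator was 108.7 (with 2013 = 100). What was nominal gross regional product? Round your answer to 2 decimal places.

kr 971.17 million

Nominal gross regional product = Real × (GDP deflator/100) = 893.44 × 1.087 = 971.17.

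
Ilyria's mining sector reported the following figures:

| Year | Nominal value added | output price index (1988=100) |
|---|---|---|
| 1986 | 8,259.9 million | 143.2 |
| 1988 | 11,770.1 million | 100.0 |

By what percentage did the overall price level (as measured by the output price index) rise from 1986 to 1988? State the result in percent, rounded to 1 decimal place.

Price-level change = 100.0 / 143.2 − 1 = -0.3017.

-30.2%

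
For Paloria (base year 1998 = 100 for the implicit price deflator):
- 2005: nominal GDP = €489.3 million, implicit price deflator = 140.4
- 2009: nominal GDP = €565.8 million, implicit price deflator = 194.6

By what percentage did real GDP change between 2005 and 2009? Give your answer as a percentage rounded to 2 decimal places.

-16.57%

Deflate each year: 2005 → 489.3/1.404 = 348.50; 2009 → 565.8/1.946 = 290.75.
So real GDP changed by 290.75/348.50 − 1 = -0.1657, i.e. -16.57%.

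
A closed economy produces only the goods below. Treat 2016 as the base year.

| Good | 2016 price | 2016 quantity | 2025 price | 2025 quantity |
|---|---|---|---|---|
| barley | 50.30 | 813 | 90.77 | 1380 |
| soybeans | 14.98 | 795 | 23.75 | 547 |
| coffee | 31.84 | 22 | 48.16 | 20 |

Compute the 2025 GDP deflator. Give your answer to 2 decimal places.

Nominal GDP 2025 = 90.77·1380 + 23.75·547 + 48.16·20 = 139217.05.
Real GDP 2025 (at 2016 prices) = 50.30·1380 + 14.98·547 + 31.84·20 = 78244.86.
Deflator = Nominal/Real × 100 = 139217.05/78244.86 × 100 = 177.925.

177.92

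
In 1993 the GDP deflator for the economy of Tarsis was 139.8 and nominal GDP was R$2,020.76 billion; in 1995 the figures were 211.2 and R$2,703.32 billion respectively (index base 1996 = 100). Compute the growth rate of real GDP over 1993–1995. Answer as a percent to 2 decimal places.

-11.45%

Deflate each year: 1993 → 2020.76/1.398 = 1445.46; 1995 → 2703.32/2.112 = 1279.98.
So real GDP changed by 1279.98/1445.46 − 1 = -0.1145, i.e. -11.45%.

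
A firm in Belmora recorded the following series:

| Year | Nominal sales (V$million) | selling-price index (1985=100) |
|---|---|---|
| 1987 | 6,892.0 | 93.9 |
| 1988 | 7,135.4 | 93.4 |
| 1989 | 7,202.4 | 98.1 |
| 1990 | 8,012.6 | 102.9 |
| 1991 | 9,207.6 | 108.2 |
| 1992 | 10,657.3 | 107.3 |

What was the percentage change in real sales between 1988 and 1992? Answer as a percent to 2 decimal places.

Real sales 1988 = 7135.4/0.934 = 7639.61.
Real sales 1992 = 10657.3/1.073 = 9932.25.
Change = 9932.25/7639.61 − 1 = 0.3001.

30.01%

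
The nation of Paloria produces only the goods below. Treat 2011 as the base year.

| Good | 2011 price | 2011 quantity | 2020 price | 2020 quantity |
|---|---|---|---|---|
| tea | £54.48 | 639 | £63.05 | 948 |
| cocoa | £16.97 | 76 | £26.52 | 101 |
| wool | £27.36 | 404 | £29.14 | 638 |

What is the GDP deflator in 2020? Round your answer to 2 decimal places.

Nominal GDP 2020 = 63.05·948 + 26.52·101 + 29.14·638 = 81041.24.
Real GDP 2020 (at 2011 prices) = 54.48·948 + 16.97·101 + 27.36·638 = 70816.69.
Deflator = Nominal/Real × 100 = 81041.24/70816.69 × 100 = 114.438.

114.44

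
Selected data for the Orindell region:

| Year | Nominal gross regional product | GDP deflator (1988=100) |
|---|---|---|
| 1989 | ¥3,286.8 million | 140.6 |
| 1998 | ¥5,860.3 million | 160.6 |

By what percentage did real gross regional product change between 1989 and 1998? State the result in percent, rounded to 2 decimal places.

56.09%

Deflate each year: 1989 → 3286.8/1.406 = 2337.70; 1998 → 5860.3/1.606 = 3649.00.
So real gross regional product changed by 3649.00/2337.70 − 1 = 0.5609, i.e. 56.09%.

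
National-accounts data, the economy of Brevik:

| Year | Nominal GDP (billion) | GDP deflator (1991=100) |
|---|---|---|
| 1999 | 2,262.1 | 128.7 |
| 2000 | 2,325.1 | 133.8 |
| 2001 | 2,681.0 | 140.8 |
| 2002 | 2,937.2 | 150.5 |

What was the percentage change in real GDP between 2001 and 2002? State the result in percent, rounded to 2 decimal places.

2.50%

Real GDP 2001 = 2681.0/1.408 = 1904.12.
Real GDP 2002 = 2937.2/1.505 = 1951.63.
Change = 1951.63/1904.12 − 1 = 0.0250.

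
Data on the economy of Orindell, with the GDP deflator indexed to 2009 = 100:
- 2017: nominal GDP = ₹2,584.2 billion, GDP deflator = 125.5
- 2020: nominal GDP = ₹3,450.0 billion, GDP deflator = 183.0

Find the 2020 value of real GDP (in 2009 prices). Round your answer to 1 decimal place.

₹1,885.2 billion

Real GDP = Nominal / (GDP deflator/100) = 3450.0 / 1.830 = 1885.25.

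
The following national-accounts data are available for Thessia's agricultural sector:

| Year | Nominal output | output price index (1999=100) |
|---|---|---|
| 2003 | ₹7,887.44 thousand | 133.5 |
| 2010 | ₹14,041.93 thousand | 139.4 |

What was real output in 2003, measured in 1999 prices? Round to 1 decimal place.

₹5,908.2 thousand

Real output = Nominal / (output price index/100) = 7887.44 / 1.335 = 5908.19.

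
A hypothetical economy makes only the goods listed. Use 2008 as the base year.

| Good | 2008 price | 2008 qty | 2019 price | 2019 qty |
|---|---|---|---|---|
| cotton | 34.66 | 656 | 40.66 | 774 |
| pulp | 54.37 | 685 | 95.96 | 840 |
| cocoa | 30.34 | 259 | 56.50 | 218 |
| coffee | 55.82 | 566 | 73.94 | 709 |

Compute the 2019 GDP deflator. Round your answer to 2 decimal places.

Nominal GDP 2019 = 40.66·774 + 95.96·840 + 56.50·218 + 73.94·709 = 176817.70.
Real GDP 2019 (at 2008 prices) = 34.66·774 + 54.37·840 + 30.34·218 + 55.82·709 = 118688.14.
Deflator = Nominal/Real × 100 = 176817.70/118688.14 × 100 = 148.977.

148.98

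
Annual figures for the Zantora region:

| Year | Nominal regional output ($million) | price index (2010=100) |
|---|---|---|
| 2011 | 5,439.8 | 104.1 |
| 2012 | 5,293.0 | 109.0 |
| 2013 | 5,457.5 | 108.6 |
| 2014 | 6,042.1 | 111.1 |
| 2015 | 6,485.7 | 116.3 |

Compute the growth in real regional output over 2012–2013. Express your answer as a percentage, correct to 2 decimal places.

Real regional output 2012 = 5293.0/1.090 = 4855.96.
Real regional output 2013 = 5457.5/1.086 = 5025.32.
Change = 5025.32/4855.96 − 1 = 0.0349.

3.49%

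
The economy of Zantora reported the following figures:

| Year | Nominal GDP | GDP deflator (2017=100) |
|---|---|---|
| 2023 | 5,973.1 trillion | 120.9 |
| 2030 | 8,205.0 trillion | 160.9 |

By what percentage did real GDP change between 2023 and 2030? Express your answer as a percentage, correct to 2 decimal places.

Real GDP 2023 = 5973.1 / 1.209 = 4940.53.
Real GDP 2030 = 8205.0 / 1.609 = 5099.44.
Real growth = 5099.44 / 4940.53 − 1 = 0.0322.

3.22%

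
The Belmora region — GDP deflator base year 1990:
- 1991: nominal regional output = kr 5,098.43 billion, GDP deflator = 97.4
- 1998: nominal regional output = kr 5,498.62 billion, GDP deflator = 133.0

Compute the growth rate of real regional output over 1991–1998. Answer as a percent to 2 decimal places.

-21.02%

Real regional output 1991 = 5098.43 / 0.974 = 5234.53.
Real regional output 1998 = 5498.62 / 1.330 = 4134.30.
Real growth = 4134.30 / 5234.53 − 1 = -0.2102.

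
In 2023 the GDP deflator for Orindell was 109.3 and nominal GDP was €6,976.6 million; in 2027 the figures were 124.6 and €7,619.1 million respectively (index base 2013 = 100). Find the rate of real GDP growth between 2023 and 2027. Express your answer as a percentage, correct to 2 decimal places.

-4.20%

Deflate each year: 2023 → 6976.6/1.093 = 6382.98; 2027 → 7619.1/1.246 = 6114.85.
So real GDP changed by 6114.85/6382.98 − 1 = -0.0420, i.e. -4.20%.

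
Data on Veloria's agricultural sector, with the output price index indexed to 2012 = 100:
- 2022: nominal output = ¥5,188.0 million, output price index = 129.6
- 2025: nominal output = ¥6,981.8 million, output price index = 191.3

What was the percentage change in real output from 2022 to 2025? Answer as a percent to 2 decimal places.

Deflate each year: 2022 → 5188.0/1.296 = 4003.09; 2025 → 6981.8/1.913 = 3649.66.
So real output changed by 3649.66/4003.09 − 1 = -0.0883, i.e. -8.83%.

-8.83%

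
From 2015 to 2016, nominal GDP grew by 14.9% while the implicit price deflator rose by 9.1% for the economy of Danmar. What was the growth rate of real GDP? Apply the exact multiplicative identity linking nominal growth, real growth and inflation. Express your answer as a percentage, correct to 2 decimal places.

(1 + g_nom) = (1 + g_real)(1 + π), so g_real = 1.1490 / 1.0910 − 1 = 0.05316.

5.32%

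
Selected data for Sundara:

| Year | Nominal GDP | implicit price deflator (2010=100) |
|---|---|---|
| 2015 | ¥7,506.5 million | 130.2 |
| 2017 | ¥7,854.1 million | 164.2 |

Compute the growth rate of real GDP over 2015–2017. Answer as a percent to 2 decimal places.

Real GDP 2015 = 7506.5 / 1.302 = 5765.36.
Real GDP 2017 = 7854.1 / 1.642 = 4783.25.
Real growth = 4783.25 / 5765.36 − 1 = -0.1703.

-17.03%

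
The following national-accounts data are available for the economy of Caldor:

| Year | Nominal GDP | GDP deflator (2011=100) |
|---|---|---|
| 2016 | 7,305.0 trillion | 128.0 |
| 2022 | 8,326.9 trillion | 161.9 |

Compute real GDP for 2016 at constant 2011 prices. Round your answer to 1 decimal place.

Real GDP = Nominal / (GDP deflator/100) = 7305.0 / 1.280 = 5707.03.

5,707.0 trillion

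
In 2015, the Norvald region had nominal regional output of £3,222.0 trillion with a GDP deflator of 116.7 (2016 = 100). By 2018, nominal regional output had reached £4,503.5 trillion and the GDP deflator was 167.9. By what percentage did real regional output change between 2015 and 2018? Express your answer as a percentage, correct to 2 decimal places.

Real regional output 2015 = 3222.0 / 1.167 = 2760.93.
Real regional output 2018 = 4503.5 / 1.679 = 2682.25.
Real growth = 2682.25 / 2760.93 − 1 = -0.0285.

-2.85%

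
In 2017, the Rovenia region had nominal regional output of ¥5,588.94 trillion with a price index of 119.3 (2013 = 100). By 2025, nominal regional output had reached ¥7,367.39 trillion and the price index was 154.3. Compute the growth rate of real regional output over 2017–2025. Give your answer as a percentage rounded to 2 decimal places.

1.92%

Deflate each year: 2017 → 5588.94/1.193 = 4684.78; 2025 → 7367.39/1.543 = 4774.72.
So real regional output changed by 4774.72/4684.78 − 1 = 0.0192, i.e. 1.92%.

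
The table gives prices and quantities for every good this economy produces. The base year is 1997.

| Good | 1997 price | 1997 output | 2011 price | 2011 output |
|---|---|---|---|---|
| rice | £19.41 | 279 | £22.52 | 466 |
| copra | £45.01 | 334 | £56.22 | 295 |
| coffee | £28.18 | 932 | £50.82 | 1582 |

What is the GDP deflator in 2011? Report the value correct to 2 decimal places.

160.64

Nominal GDP 2011 = 22.52·466 + 56.22·295 + 50.82·1582 = 107476.46.
Real GDP 2011 (at 1997 prices) = 19.41·466 + 45.01·295 + 28.18·1582 = 66903.77.
Deflator = Nominal/Real × 100 = 107476.46/66903.77 × 100 = 160.643.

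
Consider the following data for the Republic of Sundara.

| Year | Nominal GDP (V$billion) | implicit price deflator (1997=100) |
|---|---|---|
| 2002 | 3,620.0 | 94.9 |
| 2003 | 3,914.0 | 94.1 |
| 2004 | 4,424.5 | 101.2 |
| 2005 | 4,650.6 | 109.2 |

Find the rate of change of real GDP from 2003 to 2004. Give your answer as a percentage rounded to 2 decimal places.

5.11%

Real GDP 2003 = 3914.0/0.941 = 4159.40.
Real GDP 2004 = 4424.5/1.012 = 4372.04.
Change = 4372.04/4159.40 − 1 = 0.0511.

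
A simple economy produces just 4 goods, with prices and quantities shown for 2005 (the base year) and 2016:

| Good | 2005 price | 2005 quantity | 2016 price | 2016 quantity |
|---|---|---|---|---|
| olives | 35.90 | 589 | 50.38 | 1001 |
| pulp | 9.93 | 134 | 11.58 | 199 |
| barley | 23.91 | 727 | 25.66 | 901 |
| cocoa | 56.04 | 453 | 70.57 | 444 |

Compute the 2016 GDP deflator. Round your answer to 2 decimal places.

127.09

Nominal GDP 2016 = 50.38·1001 + 11.58·199 + 25.66·901 + 70.57·444 = 107187.54.
Real GDP 2016 (at 2005 prices) = 35.90·1001 + 9.93·199 + 23.91·901 + 56.04·444 = 84336.64.
Deflator = Nominal/Real × 100 = 107187.54/84336.64 × 100 = 127.095.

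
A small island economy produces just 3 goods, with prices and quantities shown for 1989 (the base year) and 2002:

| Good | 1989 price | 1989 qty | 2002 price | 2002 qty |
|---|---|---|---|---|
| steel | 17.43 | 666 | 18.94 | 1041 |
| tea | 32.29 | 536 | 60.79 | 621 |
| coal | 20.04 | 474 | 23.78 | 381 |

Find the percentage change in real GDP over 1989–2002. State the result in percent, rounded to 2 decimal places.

19.31%

Real GDP 1989 = Nominal GDP 1989 = 17.43·666 + 32.29·536 + 20.04·474 = 38414.78.
Real GDP 2002 (at 1989 prices) = 17.43·1041 + 32.29·621 + 20.04·381 = 45831.96.
Real growth = 45831.96/38414.78 − 1 = 0.1931.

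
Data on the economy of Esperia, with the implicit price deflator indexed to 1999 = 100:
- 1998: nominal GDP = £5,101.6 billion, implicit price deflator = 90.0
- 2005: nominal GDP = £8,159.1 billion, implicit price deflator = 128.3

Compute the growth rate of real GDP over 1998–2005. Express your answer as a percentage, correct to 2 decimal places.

12.19%

Real GDP 1998 = 5101.6 / 0.900 = 5668.44.
Real GDP 2005 = 8159.1 / 1.283 = 6359.39.
Real growth = 6359.39 / 5668.44 − 1 = 0.1219.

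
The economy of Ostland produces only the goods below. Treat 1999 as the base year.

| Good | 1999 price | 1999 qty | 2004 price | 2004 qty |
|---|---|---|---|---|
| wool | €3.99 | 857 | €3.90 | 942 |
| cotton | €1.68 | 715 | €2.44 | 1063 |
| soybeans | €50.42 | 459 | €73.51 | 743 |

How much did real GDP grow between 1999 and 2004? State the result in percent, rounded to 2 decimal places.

54.90%

Real GDP 1999 = Nominal GDP 1999 = 3.99·857 + 1.68·715 + 50.42·459 = 27763.41.
Real GDP 2004 (at 1999 prices) = 3.99·942 + 1.68·1063 + 50.42·743 = 43006.48.
Real growth = 43006.48/27763.41 − 1 = 0.5490.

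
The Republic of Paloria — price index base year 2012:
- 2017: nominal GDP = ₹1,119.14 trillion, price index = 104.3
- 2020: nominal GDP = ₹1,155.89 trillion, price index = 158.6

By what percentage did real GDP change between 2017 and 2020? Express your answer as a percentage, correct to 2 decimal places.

Deflate each year: 2017 → 1119.14/1.043 = 1073.00; 2020 → 1155.89/1.586 = 728.81.
So real GDP changed by 728.81/1073.00 − 1 = -0.3208, i.e. -32.08%.

-32.08%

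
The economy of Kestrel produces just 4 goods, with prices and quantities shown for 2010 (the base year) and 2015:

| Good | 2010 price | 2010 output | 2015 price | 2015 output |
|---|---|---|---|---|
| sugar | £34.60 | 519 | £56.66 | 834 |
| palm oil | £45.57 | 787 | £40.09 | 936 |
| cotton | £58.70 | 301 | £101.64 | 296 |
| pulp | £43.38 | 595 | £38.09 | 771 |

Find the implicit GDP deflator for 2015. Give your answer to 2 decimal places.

Nominal GDP 2015 = 56.66·834 + 40.09·936 + 101.64·296 + 38.09·771 = 144231.51.
Real GDP 2015 (at 2010 prices) = 34.60·834 + 45.57·936 + 58.70·296 + 43.38·771 = 122331.10.
Deflator = Nominal/Real × 100 = 144231.51/122331.10 × 100 = 117.903.

117.90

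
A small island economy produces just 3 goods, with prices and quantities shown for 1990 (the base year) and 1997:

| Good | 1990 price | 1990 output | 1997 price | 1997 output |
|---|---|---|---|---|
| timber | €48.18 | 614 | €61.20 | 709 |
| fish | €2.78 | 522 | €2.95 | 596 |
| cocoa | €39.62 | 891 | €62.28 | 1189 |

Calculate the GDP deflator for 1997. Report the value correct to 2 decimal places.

Nominal GDP 1997 = 61.20·709 + 2.95·596 + 62.28·1189 = 119199.92.
Real GDP 1997 (at 1990 prices) = 48.18·709 + 2.78·596 + 39.62·1189 = 82924.68.
Deflator = Nominal/Real × 100 = 119199.92/82924.68 × 100 = 143.745.

143.74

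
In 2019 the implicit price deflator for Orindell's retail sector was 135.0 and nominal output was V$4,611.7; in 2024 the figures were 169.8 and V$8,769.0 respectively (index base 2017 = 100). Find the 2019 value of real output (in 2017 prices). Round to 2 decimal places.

Real output = Nominal / (implicit price deflator/100) = 4611.7 / 1.350 = 3416.07.

V$3,416.07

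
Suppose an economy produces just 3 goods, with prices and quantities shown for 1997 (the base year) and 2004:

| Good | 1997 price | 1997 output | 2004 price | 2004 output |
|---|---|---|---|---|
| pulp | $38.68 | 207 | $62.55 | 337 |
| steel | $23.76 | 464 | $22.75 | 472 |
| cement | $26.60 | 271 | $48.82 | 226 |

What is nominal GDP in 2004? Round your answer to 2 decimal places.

Nominal GDP 2004 = Σ (p_2004 × q_2004) = 62.55·337 + 22.75·472 + 48.82·226 = 42850.67.

$42850.67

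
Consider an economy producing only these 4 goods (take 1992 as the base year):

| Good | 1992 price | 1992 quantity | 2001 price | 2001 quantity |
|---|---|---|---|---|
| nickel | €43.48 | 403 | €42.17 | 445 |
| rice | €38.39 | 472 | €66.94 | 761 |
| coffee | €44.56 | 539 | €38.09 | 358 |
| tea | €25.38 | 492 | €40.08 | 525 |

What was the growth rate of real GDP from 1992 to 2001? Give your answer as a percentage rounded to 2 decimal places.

7.89%

Real GDP 1992 = Nominal GDP 1992 = 43.48·403 + 38.39·472 + 44.56·539 + 25.38·492 = 72147.32.
Real GDP 2001 (at 1992 prices) = 43.48·445 + 38.39·761 + 44.56·358 + 25.38·525 = 77840.37.
Real growth = 77840.37/72147.32 − 1 = 0.0789.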